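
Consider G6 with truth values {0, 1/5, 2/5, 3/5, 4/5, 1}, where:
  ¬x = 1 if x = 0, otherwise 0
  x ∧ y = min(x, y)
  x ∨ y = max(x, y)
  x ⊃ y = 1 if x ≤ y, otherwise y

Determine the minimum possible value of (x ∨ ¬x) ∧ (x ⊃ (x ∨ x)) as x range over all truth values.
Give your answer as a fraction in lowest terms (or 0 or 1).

1/5

Take x = 1/5:
¬x = ¬1/5 = 0
x ∨ ¬x = 1/5 ∨ 0 = 1/5
x ∨ x = 1/5 ∨ 1/5 = 1/5
x ⊃ (x ∨ x) = 1/5 ⊃ 1/5 = 1
(x ∨ ¬x) ∧ (x ⊃ (x ∨ x)) = 1/5 ∧ 1 = 1/5
No assignment yields a value below 1/5, so this is the minimum.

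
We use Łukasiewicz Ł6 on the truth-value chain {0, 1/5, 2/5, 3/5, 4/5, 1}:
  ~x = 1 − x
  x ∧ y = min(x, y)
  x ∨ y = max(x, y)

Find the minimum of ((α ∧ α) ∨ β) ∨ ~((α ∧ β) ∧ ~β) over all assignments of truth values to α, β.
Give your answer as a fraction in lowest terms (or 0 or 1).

3/5

Take α = 2/5, β = 2/5:
α ∧ α = 2/5 ∧ 2/5 = 2/5
(α ∧ α) ∨ β = 2/5 ∨ 2/5 = 2/5
α ∧ β = 2/5 ∧ 2/5 = 2/5
~β = ~2/5 = 3/5
(α ∧ β) ∧ ~β = 2/5 ∧ 3/5 = 2/5
~((α ∧ β) ∧ ~β) = ~2/5 = 3/5
((α ∧ α) ∨ β) ∨ ~((α ∧ β) ∧ ~β) = 2/5 ∨ 3/5 = 3/5
No assignment yields a value below 3/5, so this is the minimum.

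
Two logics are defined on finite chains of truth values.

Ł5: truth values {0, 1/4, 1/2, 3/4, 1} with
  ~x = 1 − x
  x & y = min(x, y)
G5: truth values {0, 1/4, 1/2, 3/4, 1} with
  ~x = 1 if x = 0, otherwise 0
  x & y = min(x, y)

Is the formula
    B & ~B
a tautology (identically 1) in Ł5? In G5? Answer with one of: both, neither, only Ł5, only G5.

In Ł5: at B = 0 the value is 0 — not a tautology.
In G5: at B = 0 the value is 0 — not a tautology.

neither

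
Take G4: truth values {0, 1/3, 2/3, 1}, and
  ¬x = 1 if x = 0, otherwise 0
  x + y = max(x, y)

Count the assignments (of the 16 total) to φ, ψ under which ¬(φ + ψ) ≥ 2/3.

1

φ = 0, ψ = 0 ↦ 1  ≥
φ = 0, ψ = 1/3 ↦ 0  <
φ = 0, ψ = 2/3 ↦ 0  <
φ = 0, ψ = 1 ↦ 0  <
φ = 1/3, ψ = 0 ↦ 0  <
φ = 1/3, ψ = 1/3 ↦ 0  <
φ = 1/3, ψ = 2/3 ↦ 0  <
φ = 1/3, ψ = 1 ↦ 0  <
φ = 2/3, ψ = 0 ↦ 0  <
φ = 2/3, ψ = 1/3 ↦ 0  <
φ = 2/3, ψ = 2/3 ↦ 0  <
φ = 2/3, ψ = 1 ↦ 0  <
φ = 1, ψ = 0 ↦ 0  <
φ = 1, ψ = 1/3 ↦ 0  <
φ = 1, ψ = 2/3 ↦ 0  <
φ = 1, ψ = 1 ↦ 0  <
So 1 of the 16 assignments meets the threshold.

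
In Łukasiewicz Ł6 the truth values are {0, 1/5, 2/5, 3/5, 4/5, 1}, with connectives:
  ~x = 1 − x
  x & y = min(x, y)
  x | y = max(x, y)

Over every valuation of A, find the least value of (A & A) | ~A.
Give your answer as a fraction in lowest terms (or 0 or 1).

Take A = 2/5:
A & A = 2/5 & 2/5 = 2/5
~A = ~2/5 = 3/5
(A & A) | ~A = 2/5 | 3/5 = 3/5
No assignment yields a value below 3/5, so this is the minimum.

3/5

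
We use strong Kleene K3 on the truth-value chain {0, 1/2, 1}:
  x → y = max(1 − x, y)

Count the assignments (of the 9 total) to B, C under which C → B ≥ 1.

5

B = 0, C = 0 ↦ 1  ≥
B = 0, C = 1/2 ↦ 1/2  <
B = 0, C = 1 ↦ 0  <
B = 1/2, C = 0 ↦ 1  ≥
B = 1/2, C = 1/2 ↦ 1/2  <
B = 1/2, C = 1 ↦ 1/2  <
B = 1, C = 0 ↦ 1  ≥
B = 1, C = 1/2 ↦ 1  ≥
B = 1, C = 1 ↦ 1  ≥
So 5 of the 9 assignments meet the threshold.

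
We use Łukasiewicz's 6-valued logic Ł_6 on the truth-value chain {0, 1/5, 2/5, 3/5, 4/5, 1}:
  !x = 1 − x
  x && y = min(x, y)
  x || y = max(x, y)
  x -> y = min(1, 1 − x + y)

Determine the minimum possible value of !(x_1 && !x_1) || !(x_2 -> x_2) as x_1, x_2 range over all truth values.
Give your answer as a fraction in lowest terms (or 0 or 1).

3/5

Take x_1 = 2/5, x_2 = 0:
!x_1 = !2/5 = 3/5
x_1 && !x_1 = 2/5 && 3/5 = 2/5
!(x_1 && !x_1) = !2/5 = 3/5
x_2 -> x_2 = 0 -> 0 = 1
!(x_2 -> x_2) = !1 = 0
!(x_1 && !x_1) || !(x_2 -> x_2) = 3/5 || 0 = 3/5
No assignment yields a value below 3/5, so this is the minimum.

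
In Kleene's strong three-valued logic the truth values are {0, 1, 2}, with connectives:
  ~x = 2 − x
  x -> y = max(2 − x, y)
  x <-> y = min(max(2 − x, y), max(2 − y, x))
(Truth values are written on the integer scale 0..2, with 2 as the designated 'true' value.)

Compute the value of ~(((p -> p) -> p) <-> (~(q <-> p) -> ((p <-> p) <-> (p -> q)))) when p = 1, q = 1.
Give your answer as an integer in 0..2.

p -> p = 1 -> 1 = 1
(p -> p) -> p = 1 -> 1 = 1
q <-> p = 1 <-> 1 = 1
~(q <-> p) = ~1 = 1
p <-> p = 1 <-> 1 = 1
p -> q = 1 -> 1 = 1
(p <-> p) <-> (p -> q) = 1 <-> 1 = 1
~(q <-> p) -> ((p <-> p) <-> (p -> q)) = 1 -> 1 = 1
((p -> p) -> p) <-> (~(q <-> p) -> ((p <-> p) <-> (p -> q))) = 1 <-> 1 = 1
~(((p -> p) -> p) <-> (~(q <-> p) -> ((p <-> p) <-> (p -> q)))) = ~1 = 1

1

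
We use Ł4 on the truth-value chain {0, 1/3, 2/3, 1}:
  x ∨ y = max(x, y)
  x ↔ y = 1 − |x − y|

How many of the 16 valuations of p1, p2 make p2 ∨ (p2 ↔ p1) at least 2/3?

p1 = 0, p2 = 0 ↦ 1  ≥
p1 = 0, p2 = 1/3 ↦ 2/3  ≥
p1 = 0, p2 = 2/3 ↦ 2/3  ≥
p1 = 0, p2 = 1 ↦ 1  ≥
p1 = 1/3, p2 = 0 ↦ 2/3  ≥
p1 = 1/3, p2 = 1/3 ↦ 1  ≥
p1 = 1/3, p2 = 2/3 ↦ 2/3  ≥
p1 = 1/3, p2 = 1 ↦ 1  ≥
p1 = 2/3, p2 = 0 ↦ 1/3  <
p1 = 2/3, p2 = 1/3 ↦ 2/3  ≥
p1 = 2/3, p2 = 2/3 ↦ 1  ≥
p1 = 2/3, p2 = 1 ↦ 1  ≥
p1 = 1, p2 = 0 ↦ 0  <
p1 = 1, p2 = 1/3 ↦ 1/3  <
p1 = 1, p2 = 2/3 ↦ 2/3  ≥
p1 = 1, p2 = 1 ↦ 1  ≥
So 13 of the 16 assignments meet the threshold.

13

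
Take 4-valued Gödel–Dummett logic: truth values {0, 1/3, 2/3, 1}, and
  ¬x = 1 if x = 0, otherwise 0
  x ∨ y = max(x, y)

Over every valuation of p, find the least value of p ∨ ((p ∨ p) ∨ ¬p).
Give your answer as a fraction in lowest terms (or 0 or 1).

1/3

Take p = 1/3:
p ∨ p = 1/3 ∨ 1/3 = 1/3
¬p = ¬1/3 = 0
(p ∨ p) ∨ ¬p = 1/3 ∨ 0 = 1/3
p ∨ ((p ∨ p) ∨ ¬p) = 1/3 ∨ 1/3 = 1/3
No assignment yields a value below 1/3, so this is the minimum.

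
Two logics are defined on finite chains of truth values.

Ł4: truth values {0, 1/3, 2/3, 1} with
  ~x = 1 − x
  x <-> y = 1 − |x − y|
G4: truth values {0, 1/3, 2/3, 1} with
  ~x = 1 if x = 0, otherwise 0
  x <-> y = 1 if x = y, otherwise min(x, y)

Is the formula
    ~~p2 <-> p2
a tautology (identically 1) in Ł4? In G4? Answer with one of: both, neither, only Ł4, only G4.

In Ł4: every assignment gives 1 — tautology.
In G4: at p2 = 1/3 the value is 1/3 — not a tautology.

only Ł4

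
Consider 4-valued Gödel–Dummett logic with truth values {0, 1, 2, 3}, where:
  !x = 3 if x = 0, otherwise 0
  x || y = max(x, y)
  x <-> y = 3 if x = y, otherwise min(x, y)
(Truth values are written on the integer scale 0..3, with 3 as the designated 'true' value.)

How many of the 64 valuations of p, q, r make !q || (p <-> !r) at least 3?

28

value 3: 28 assignments (counts)
value 2: 3 assignments
value 1: 3 assignments
value 0: 30 assignments
So 28 of the 64 assignments meet the threshold.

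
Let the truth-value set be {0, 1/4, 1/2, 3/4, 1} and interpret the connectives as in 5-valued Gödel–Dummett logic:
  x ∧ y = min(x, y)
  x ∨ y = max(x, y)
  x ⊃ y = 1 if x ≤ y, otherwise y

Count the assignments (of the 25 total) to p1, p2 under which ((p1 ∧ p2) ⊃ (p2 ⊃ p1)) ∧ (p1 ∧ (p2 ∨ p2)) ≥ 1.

1

value 1: 1 assignment (counts)
value 3/4: 3 assignments
value 1/2: 5 assignments
value 1/4: 7 assignments
value 0: 9 assignments
So 1 of the 25 assignments meets the threshold.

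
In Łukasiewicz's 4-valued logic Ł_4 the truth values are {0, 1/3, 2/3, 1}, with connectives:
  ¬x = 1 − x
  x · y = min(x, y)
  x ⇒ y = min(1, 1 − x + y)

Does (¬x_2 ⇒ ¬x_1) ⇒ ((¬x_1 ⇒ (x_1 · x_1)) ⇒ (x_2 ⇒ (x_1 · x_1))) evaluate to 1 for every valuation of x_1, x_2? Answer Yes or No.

Counterexample: take x_1 = 1/3, x_2 = 1.
¬x_2 = ¬1 = 0
¬x_1 = ¬1/3 = 2/3
¬x_2 ⇒ ¬x_1 = 0 ⇒ 2/3 = 1
¬x_1 = ¬1/3 = 2/3
x_1 · x_1 = 1/3 · 1/3 = 1/3
¬x_1 ⇒ (x_1 · x_1) = 2/3 ⇒ 1/3 = 2/3
x_1 · x_1 = 1/3 · 1/3 = 1/3
x_2 ⇒ (x_1 · x_1) = 1 ⇒ 1/3 = 1/3
(¬x_1 ⇒ (x_1 · x_1)) ⇒ (x_2 ⇒ (x_1 · x_1)) = 2/3 ⇒ 1/3 = 2/3
(¬x_2 ⇒ ¬x_1) ⇒ ((¬x_1 ⇒ (x_1 · x_1)) ⇒ (x_2 ⇒ (x_1 · x_1))) = 1 ⇒ 2/3 = 2/3
This gives 2/3 ≠ 1.

No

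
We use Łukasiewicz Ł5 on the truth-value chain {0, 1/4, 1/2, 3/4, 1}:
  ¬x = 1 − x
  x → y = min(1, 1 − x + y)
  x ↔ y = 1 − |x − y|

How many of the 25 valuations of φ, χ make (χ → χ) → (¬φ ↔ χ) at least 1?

value 1: 5 assignments (counts)
value 3/4: 8 assignments
value 1/2: 6 assignments
value 1/4: 4 assignments
value 0: 2 assignments
So 5 of the 25 assignments meet the threshold.

5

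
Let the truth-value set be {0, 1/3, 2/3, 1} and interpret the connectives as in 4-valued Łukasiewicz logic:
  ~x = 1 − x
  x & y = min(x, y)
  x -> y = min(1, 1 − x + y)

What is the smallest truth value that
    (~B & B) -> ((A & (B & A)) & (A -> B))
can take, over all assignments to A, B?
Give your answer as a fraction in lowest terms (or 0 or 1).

2/3

Take A = 0, B = 1/3:
~B = ~1/3 = 2/3
~B & B = 2/3 & 1/3 = 1/3
B & A = 1/3 & 0 = 0
A & (B & A) = 0 & 0 = 0
A -> B = 0 -> 1/3 = 1
(A & (B & A)) & (A -> B) = 0 & 1 = 0
(~B & B) -> ((A & (B & A)) & (A -> B)) = 1/3 -> 0 = 2/3
No assignment yields a value below 2/3, so this is the minimum.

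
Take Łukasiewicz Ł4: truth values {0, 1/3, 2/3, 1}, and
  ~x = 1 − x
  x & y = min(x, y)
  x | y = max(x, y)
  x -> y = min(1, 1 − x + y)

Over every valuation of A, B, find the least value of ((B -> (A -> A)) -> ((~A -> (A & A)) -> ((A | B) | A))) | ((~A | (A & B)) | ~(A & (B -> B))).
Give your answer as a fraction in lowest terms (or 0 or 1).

Take A = 1/3, B = 0:
A -> A = 1/3 -> 1/3 = 1
B -> (A -> A) = 0 -> 1 = 1
~A = ~1/3 = 2/3
A & A = 1/3 & 1/3 = 1/3
~A -> (A & A) = 2/3 -> 1/3 = 2/3
A | B = 1/3 | 0 = 1/3
(A | B) | A = 1/3 | 1/3 = 1/3
(~A -> (A & A)) -> ((A | B) | A) = 2/3 -> 1/3 = 2/3
(B -> (A -> A)) -> ((~A -> (A & A)) -> ((A | B) | A)) = 1 -> 2/3 = 2/3
~A = ~1/3 = 2/3
A & B = 1/3 & 0 = 0
~A | (A & B) = 2/3 | 0 = 2/3
B -> B = 0 -> 0 = 1
A & (B -> B) = 1/3 & 1 = 1/3
~(A & (B -> B)) = ~1/3 = 2/3
(~A | (A & B)) | ~(A & (B -> B)) = 2/3 | 2/3 = 2/3
((B -> (A -> A)) -> ((~A -> (A & A)) -> ((A | B) | A))) | ((~A | (A & B)) | ~(A & (B -> B))) = 2/3 | 2/3 = 2/3
No assignment yields a value below 2/3, so this is the minimum.

2/3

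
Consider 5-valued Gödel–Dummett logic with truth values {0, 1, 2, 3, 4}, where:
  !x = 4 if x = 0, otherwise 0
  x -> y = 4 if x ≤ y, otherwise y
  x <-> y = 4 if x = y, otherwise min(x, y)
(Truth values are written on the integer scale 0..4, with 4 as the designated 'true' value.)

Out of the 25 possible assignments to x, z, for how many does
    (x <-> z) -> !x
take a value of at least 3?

value 4: 9 assignments (counts)
value 0: 16 assignments
So 9 of the 25 assignments meet the threshold.

9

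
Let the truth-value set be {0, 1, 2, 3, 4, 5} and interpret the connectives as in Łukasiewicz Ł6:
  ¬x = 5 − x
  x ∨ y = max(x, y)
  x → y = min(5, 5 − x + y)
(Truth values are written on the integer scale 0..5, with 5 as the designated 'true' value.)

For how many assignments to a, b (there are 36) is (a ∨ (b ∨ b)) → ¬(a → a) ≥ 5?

value 5: 1 assignment (counts)
value 4: 3 assignments
value 3: 5 assignments
value 2: 7 assignments
value 1: 9 assignments
value 0: 11 assignments
So 1 of the 36 assignments meets the threshold.

1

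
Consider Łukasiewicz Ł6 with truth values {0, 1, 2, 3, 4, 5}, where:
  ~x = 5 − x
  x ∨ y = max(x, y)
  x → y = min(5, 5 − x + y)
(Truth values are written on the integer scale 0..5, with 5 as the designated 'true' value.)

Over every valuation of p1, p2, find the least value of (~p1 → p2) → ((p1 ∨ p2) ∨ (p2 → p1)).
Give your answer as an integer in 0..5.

4

Take p1 = 1, p2 = 3:
~p1 = ~1 = 4
~p1 → p2 = 4 → 3 = 4
p1 ∨ p2 = 1 ∨ 3 = 3
p2 → p1 = 3 → 1 = 3
(p1 ∨ p2) ∨ (p2 → p1) = 3 ∨ 3 = 3
(~p1 → p2) → ((p1 ∨ p2) ∨ (p2 → p1)) = 4 → 3 = 4
No assignment yields a value below 4, so this is the minimum.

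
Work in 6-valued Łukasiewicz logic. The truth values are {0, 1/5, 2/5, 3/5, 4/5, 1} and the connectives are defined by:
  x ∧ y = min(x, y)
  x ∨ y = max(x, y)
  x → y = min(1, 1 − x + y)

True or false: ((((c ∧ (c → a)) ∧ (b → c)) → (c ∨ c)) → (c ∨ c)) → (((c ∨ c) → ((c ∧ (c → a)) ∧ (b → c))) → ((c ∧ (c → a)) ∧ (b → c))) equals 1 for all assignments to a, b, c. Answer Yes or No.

Yes

At a = 3/5, b = 2/5, c = 4/5, for instance:
c → a = 4/5 → 3/5 = 4/5
c ∧ (c → a) = 4/5 ∧ 4/5 = 4/5
b → c = 2/5 → 4/5 = 1
(c ∧ (c → a)) ∧ (b → c) = 4/5 ∧ 1 = 4/5
c ∨ c = 4/5 ∨ 4/5 = 4/5
((c ∧ (c → a)) ∧ (b → c)) → (c ∨ c) = 4/5 → 4/5 = 1
(((c ∧ (c → a)) ∧ (b → c)) → (c ∨ c)) → (c ∨ c) = 1 → 4/5 = 4/5
(c ∨ c) → ((c ∧ (c → a)) ∧ (b → c)) = 4/5 → 4/5 = 1
((c ∨ c) → ((c ∧ (c → a)) ∧ (b → c))) → ((c ∧ (c → a)) ∧ (b → c)) = 1 → 4/5 = 4/5
((((c ∧ (c → a)) ∧ (b → c)) → (c ∨ c)) → (c ∨ c)) → (((c ∨ c) → ((c ∧ (c → a)) ∧ (b → c))) → ((c ∧ (c → a)) ∧ (b → c))) = 4/5 → 4/5 = 1
and checking the remaining 215 assignments likewise gives ≥ 1 in every case.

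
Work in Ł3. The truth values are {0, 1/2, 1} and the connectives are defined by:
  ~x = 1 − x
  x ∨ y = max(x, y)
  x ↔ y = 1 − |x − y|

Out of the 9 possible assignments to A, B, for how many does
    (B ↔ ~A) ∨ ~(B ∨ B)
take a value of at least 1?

5

A = 0, B = 0 ↦ 1  ≥
A = 0, B = 1/2 ↦ 1/2  <
A = 0, B = 1 ↦ 1  ≥
A = 1/2, B = 0 ↦ 1  ≥
A = 1/2, B = 1/2 ↦ 1  ≥
A = 1/2, B = 1 ↦ 1/2  <
A = 1, B = 0 ↦ 1  ≥
A = 1, B = 1/2 ↦ 1/2  <
A = 1, B = 1 ↦ 0  <
So 5 of the 9 assignments meet the threshold.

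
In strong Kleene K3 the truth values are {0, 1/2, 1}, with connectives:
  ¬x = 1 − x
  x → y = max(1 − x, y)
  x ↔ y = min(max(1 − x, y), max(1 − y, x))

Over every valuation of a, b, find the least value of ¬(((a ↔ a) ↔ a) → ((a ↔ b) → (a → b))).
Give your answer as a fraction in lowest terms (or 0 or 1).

0

Take a = 0, b = 0:
a ↔ a = 0 ↔ 0 = 1
(a ↔ a) ↔ a = 1 ↔ 0 = 0
a ↔ b = 0 ↔ 0 = 1
a → b = 0 → 0 = 1
(a ↔ b) → (a → b) = 1 → 1 = 1
((a ↔ a) ↔ a) → ((a ↔ b) → (a → b)) = 0 → 1 = 1
¬(((a ↔ a) ↔ a) → ((a ↔ b) → (a → b))) = ¬1 = 0
No assignment yields a value below 0, so this is the minimum.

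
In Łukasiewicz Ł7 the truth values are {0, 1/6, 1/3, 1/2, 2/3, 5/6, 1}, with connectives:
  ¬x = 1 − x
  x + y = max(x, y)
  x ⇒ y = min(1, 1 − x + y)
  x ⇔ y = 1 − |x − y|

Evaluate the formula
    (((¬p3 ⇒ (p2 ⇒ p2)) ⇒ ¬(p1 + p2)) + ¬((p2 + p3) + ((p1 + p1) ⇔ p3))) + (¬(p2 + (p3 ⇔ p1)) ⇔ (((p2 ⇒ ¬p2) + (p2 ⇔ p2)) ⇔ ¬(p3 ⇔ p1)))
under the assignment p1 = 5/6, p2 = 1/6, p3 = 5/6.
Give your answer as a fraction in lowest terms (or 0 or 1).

1

¬p3 = ¬5/6 = 1/6
p2 ⇒ p2 = 1/6 ⇒ 1/6 = 1
¬p3 ⇒ (p2 ⇒ p2) = 1/6 ⇒ 1 = 1
p1 + p2 = 5/6 + 1/6 = 5/6
¬(p1 + p2) = ¬5/6 = 1/6
(¬p3 ⇒ (p2 ⇒ p2)) ⇒ ¬(p1 + p2) = 1 ⇒ 1/6 = 1/6
p2 + p3 = 1/6 + 5/6 = 5/6
p1 + p1 = 5/6 + 5/6 = 5/6
(p1 + p1) ⇔ p3 = 5/6 ⇔ 5/6 = 1
(p2 + p3) + ((p1 + p1) ⇔ p3) = 5/6 + 1 = 1
¬((p2 + p3) + ((p1 + p1) ⇔ p3)) = ¬1 = 0
((¬p3 ⇒ (p2 ⇒ p2)) ⇒ ¬(p1 + p2)) + ¬((p2 + p3) + ((p1 + p1) ⇔ p3)) = 1/6 + 0 = 1/6
p3 ⇔ p1 = 5/6 ⇔ 5/6 = 1
p2 + (p3 ⇔ p1) = 1/6 + 1 = 1
¬(p2 + (p3 ⇔ p1)) = ¬1 = 0
¬p2 = ¬1/6 = 5/6
p2 ⇒ ¬p2 = 1/6 ⇒ 5/6 = 1
p2 ⇔ p2 = 1/6 ⇔ 1/6 = 1
(p2 ⇒ ¬p2) + (p2 ⇔ p2) = 1 + 1 = 1
p3 ⇔ p1 = 5/6 ⇔ 5/6 = 1
¬(p3 ⇔ p1) = ¬1 = 0
((p2 ⇒ ¬p2) + (p2 ⇔ p2)) ⇔ ¬(p3 ⇔ p1) = 1 ⇔ 0 = 0
¬(p2 + (p3 ⇔ p1)) ⇔ (((p2 ⇒ ¬p2) + (p2 ⇔ p2)) ⇔ ¬(p3 ⇔ p1)) = 0 ⇔ 0 = 1
(((¬p3 ⇒ (p2 ⇒ p2)) ⇒ ¬(p1 + p2)) + ¬((p2 + p3) + ((p1 + p1) ⇔ p3))) + (¬(p2 + (p3 ⇔ p1)) ⇔ (((p2 ⇒ ¬p2) + (p2 ⇔ p2)) ⇔ ¬(p3 ⇔ p1))) = 1/6 + 1 = 1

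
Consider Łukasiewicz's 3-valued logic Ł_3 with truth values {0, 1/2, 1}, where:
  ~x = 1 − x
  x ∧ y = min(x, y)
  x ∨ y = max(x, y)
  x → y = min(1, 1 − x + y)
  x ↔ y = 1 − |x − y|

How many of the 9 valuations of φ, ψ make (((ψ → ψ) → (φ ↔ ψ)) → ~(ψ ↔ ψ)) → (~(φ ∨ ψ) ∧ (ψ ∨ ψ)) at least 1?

φ = 0, ψ = 0 ↦ 1  ≥
φ = 0, ψ = 1/2 ↦ 1  ≥
φ = 0, ψ = 1 ↦ 0  <
φ = 1/2, ψ = 0 ↦ 1/2  <
φ = 1/2, ψ = 1/2 ↦ 1  ≥
φ = 1/2, ψ = 1 ↦ 1/2  <
φ = 1, ψ = 0 ↦ 0  <
φ = 1, ψ = 1/2 ↦ 1/2  <
φ = 1, ψ = 1 ↦ 1  ≥
So 4 of the 9 assignments meet the threshold.

4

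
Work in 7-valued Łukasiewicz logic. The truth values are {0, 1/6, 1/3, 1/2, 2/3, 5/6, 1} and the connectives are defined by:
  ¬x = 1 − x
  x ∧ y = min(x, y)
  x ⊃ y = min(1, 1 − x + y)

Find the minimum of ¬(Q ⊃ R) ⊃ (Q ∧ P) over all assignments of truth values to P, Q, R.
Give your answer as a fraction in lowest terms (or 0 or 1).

0

Take P = 0, Q = 1, R = 0:
Q ⊃ R = 1 ⊃ 0 = 0
¬(Q ⊃ R) = ¬0 = 1
Q ∧ P = 1 ∧ 0 = 0
¬(Q ⊃ R) ⊃ (Q ∧ P) = 1 ⊃ 0 = 0
No assignment yields a value below 0, so this is the minimum.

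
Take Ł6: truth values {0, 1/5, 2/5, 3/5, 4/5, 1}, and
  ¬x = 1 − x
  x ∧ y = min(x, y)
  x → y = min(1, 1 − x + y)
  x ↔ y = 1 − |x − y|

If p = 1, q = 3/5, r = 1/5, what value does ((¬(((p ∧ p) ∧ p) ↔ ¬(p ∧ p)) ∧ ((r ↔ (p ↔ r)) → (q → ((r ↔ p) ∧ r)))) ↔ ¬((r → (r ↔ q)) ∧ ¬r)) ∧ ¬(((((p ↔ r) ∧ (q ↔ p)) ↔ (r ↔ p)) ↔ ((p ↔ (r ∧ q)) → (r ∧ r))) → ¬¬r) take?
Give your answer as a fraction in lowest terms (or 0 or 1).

3/5

p ∧ p = 1 ∧ 1 = 1
(p ∧ p) ∧ p = 1 ∧ 1 = 1
p ∧ p = 1 ∧ 1 = 1
¬(p ∧ p) = ¬1 = 0
((p ∧ p) ∧ p) ↔ ¬(p ∧ p) = 1 ↔ 0 = 0
¬(((p ∧ p) ∧ p) ↔ ¬(p ∧ p)) = ¬0 = 1
p ↔ r = 1 ↔ 1/5 = 1/5
r ↔ (p ↔ r) = 1/5 ↔ 1/5 = 1
r ↔ p = 1/5 ↔ 1 = 1/5
(r ↔ p) ∧ r = 1/5 ∧ 1/5 = 1/5
q → ((r ↔ p) ∧ r) = 3/5 → 1/5 = 3/5
(r ↔ (p ↔ r)) → (q → ((r ↔ p) ∧ r)) = 1 → 3/5 = 3/5
¬(((p ∧ p) ∧ p) ↔ ¬(p ∧ p)) ∧ ((r ↔ (p ↔ r)) → (q → ((r ↔ p) ∧ r))) = 1 ∧ 3/5 = 3/5
r ↔ q = 1/5 ↔ 3/5 = 3/5
r → (r ↔ q) = 1/5 → 3/5 = 1
¬r = ¬1/5 = 4/5
(r → (r ↔ q)) ∧ ¬r = 1 ∧ 4/5 = 4/5
¬((r → (r ↔ q)) ∧ ¬r) = ¬4/5 = 1/5
(¬(((p ∧ p) ∧ p) ↔ ¬(p ∧ p)) ∧ ((r ↔ (p ↔ r)) → (q → ((r ↔ p) ∧ r)))) ↔ ¬((r → (r ↔ q)) ∧ ¬r) = 3/5 ↔ 1/5 = 3/5
p ↔ r = 1 ↔ 1/5 = 1/5
q ↔ p = 3/5 ↔ 1 = 3/5
(p ↔ r) ∧ (q ↔ p) = 1/5 ∧ 3/5 = 1/5
r ↔ p = 1/5 ↔ 1 = 1/5
((p ↔ r) ∧ (q ↔ p)) ↔ (r ↔ p) = 1/5 ↔ 1/5 = 1
r ∧ q = 1/5 ∧ 3/5 = 1/5
p ↔ (r ∧ q) = 1 ↔ 1/5 = 1/5
r ∧ r = 1/5 ∧ 1/5 = 1/5
(p ↔ (r ∧ q)) → (r ∧ r) = 1/5 → 1/5 = 1
(((p ↔ r) ∧ (q ↔ p)) ↔ (r ↔ p)) ↔ ((p ↔ (r ∧ q)) → (r ∧ r)) = 1 ↔ 1 = 1
¬r = ¬1/5 = 4/5
¬¬r = ¬4/5 = 1/5
((((p ↔ r) ∧ (q ↔ p)) ↔ (r ↔ p)) ↔ ((p ↔ (r ∧ q)) → (r ∧ r))) → ¬¬r = 1 → 1/5 = 1/5
¬(((((p ↔ r) ∧ (q ↔ p)) ↔ (r ↔ p)) ↔ ((p ↔ (r ∧ q)) → (r ∧ r))) → ¬¬r) = ¬1/5 = 4/5
((¬(((p ∧ p) ∧ p) ↔ ¬(p ∧ p)) ∧ ((r ↔ (p ↔ r)) → (q → ((r ↔ p) ∧ r)))) ↔ ¬((r → (r ↔ q)) ∧ ¬r)) ∧ ¬(((((p ↔ r) ∧ (q ↔ p)) ↔ (r ↔ p)) ↔ ((p ↔ (r ∧ q)) → (r ∧ r))) → ¬¬r) = 3/5 ∧ 4/5 = 3/5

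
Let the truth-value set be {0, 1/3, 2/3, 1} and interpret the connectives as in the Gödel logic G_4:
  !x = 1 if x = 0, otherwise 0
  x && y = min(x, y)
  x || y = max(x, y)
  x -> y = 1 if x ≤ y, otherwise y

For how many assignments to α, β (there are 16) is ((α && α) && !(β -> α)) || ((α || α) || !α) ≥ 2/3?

α = 0, β = 0 ↦ 1  ≥
α = 0, β = 1/3 ↦ 1  ≥
α = 0, β = 2/3 ↦ 1  ≥
α = 0, β = 1 ↦ 1  ≥
α = 1/3, β = 0 ↦ 1/3  <
α = 1/3, β = 1/3 ↦ 1/3  <
α = 1/3, β = 2/3 ↦ 1/3  <
α = 1/3, β = 1 ↦ 1/3  <
α = 2/3, β = 0 ↦ 2/3  ≥
α = 2/3, β = 1/3 ↦ 2/3  ≥
α = 2/3, β = 2/3 ↦ 2/3  ≥
α = 2/3, β = 1 ↦ 2/3  ≥
α = 1, β = 0 ↦ 1  ≥
α = 1, β = 1/3 ↦ 1  ≥
α = 1, β = 2/3 ↦ 1  ≥
α = 1, β = 1 ↦ 1  ≥
So 12 of the 16 assignments meet the threshold.

12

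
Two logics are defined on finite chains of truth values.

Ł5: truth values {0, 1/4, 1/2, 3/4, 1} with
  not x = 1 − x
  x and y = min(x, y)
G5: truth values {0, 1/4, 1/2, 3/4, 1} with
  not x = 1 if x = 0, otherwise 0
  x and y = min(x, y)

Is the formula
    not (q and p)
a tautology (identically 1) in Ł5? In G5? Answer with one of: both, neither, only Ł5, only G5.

neither

In Ł5: at p = 1/4, q = 1/4 the value is 3/4 — not a tautology.
In G5: at p = 1/4, q = 1/4 the value is 0 — not a tautology.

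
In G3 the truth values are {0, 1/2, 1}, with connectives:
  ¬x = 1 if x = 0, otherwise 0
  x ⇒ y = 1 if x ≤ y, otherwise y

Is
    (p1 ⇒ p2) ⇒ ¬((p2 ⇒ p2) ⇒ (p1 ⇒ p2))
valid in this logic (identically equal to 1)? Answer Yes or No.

No

Counterexample: take p1 = 0, p2 = 0.
p1 ⇒ p2 = 0 ⇒ 0 = 1
p2 ⇒ p2 = 0 ⇒ 0 = 1
p1 ⇒ p2 = 0 ⇒ 0 = 1
(p2 ⇒ p2) ⇒ (p1 ⇒ p2) = 1 ⇒ 1 = 1
¬((p2 ⇒ p2) ⇒ (p1 ⇒ p2)) = ¬1 = 0
(p1 ⇒ p2) ⇒ ¬((p2 ⇒ p2) ⇒ (p1 ⇒ p2)) = 1 ⇒ 0 = 0
This gives 0 ≠ 1.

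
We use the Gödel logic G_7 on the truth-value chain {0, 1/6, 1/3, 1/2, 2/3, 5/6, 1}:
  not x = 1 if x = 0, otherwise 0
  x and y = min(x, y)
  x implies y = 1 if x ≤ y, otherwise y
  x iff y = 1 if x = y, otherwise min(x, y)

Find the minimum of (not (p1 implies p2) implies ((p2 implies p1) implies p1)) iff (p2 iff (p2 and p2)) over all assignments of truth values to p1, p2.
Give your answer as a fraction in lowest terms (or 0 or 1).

Take p1 = 1/6, p2 = 0:
p1 implies p2 = 1/6 implies 0 = 0
not (p1 implies p2) = not 0 = 1
p2 implies p1 = 0 implies 1/6 = 1
(p2 implies p1) implies p1 = 1 implies 1/6 = 1/6
not (p1 implies p2) implies ((p2 implies p1) implies p1) = 1 implies 1/6 = 1/6
p2 and p2 = 0 and 0 = 0
p2 iff (p2 and p2) = 0 iff 0 = 1
(not (p1 implies p2) implies ((p2 implies p1) implies p1)) iff (p2 iff (p2 and p2)) = 1/6 iff 1 = 1/6
No assignment yields a value below 1/6, so this is the minimum.

1/6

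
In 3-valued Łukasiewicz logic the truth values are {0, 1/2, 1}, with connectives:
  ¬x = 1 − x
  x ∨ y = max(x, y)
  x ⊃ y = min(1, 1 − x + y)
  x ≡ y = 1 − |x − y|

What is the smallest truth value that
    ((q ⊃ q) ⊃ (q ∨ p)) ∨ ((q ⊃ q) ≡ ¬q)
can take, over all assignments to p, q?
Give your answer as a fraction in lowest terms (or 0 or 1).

Take p = 0, q = 1/2:
q ⊃ q = 1/2 ⊃ 1/2 = 1
q ∨ p = 1/2 ∨ 0 = 1/2
(q ⊃ q) ⊃ (q ∨ p) = 1 ⊃ 1/2 = 1/2
q ⊃ q = 1/2 ⊃ 1/2 = 1
¬q = ¬1/2 = 1/2
(q ⊃ q) ≡ ¬q = 1 ≡ 1/2 = 1/2
((q ⊃ q) ⊃ (q ∨ p)) ∨ ((q ⊃ q) ≡ ¬q) = 1/2 ∨ 1/2 = 1/2
No assignment yields a value below 1/2, so this is the minimum.

1/2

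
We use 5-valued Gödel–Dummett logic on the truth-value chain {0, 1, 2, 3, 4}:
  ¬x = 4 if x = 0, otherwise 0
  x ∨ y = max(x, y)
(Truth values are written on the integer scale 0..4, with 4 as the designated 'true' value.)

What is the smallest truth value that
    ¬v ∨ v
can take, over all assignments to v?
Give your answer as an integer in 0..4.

Take v = 1:
¬v = ¬1 = 0
¬v ∨ v = 0 ∨ 1 = 1
No assignment yields a value below 1, so this is the minimum.

1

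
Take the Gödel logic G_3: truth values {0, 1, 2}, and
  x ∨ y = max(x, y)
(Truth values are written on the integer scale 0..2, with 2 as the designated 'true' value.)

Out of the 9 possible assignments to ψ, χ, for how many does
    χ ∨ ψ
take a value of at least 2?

ψ = 0, χ = 0 ↦ 0  <
ψ = 0, χ = 1 ↦ 1  <
ψ = 0, χ = 2 ↦ 2  ≥
ψ = 1, χ = 0 ↦ 1  <
ψ = 1, χ = 1 ↦ 1  <
ψ = 1, χ = 2 ↦ 2  ≥
ψ = 2, χ = 0 ↦ 2  ≥
ψ = 2, χ = 1 ↦ 2  ≥
ψ = 2, χ = 2 ↦ 2  ≥
So 5 of the 9 assignments meet the threshold.

5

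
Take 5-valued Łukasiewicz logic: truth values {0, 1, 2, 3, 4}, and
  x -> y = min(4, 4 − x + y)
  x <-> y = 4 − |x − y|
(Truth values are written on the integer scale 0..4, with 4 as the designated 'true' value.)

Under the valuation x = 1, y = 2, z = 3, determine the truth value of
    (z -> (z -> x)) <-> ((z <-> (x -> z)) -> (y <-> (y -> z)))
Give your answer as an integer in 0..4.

4

z -> x = 3 -> 1 = 2
z -> (z -> x) = 3 -> 2 = 3
x -> z = 1 -> 3 = 4
z <-> (x -> z) = 3 <-> 4 = 3
y -> z = 2 -> 3 = 4
y <-> (y -> z) = 2 <-> 4 = 2
(z <-> (x -> z)) -> (y <-> (y -> z)) = 3 -> 2 = 3
(z -> (z -> x)) <-> ((z <-> (x -> z)) -> (y <-> (y -> z))) = 3 <-> 3 = 4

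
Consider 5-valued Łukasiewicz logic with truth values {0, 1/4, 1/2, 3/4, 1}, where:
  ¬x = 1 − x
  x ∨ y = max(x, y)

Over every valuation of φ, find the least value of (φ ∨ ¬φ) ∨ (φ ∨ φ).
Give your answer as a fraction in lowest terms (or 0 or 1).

1/2

Take φ = 1/2:
¬φ = ¬1/2 = 1/2
φ ∨ ¬φ = 1/2 ∨ 1/2 = 1/2
φ ∨ φ = 1/2 ∨ 1/2 = 1/2
(φ ∨ ¬φ) ∨ (φ ∨ φ) = 1/2 ∨ 1/2 = 1/2
No assignment yields a value below 1/2, so this is the minimum.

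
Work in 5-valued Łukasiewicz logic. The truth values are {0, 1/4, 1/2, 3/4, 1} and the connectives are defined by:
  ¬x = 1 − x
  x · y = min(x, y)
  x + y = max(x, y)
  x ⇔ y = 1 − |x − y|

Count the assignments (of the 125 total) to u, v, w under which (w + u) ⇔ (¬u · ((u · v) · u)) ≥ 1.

22

value 1: 22 assignments (counts)
value 3/4: 17 assignments
value 1/2: 33 assignments
value 1/4: 20 assignments
value 0: 33 assignments
So 22 of the 125 assignments meet the threshold.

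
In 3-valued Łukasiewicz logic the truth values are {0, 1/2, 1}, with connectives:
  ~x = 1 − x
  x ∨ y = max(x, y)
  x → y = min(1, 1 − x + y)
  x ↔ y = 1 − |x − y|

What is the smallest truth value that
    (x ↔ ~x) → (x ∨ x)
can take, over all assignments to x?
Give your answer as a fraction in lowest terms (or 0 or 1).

1/2

Take x = 1/2:
~x = ~1/2 = 1/2
x ↔ ~x = 1/2 ↔ 1/2 = 1
x ∨ x = 1/2 ∨ 1/2 = 1/2
(x ↔ ~x) → (x ∨ x) = 1 → 1/2 = 1/2
No assignment yields a value below 1/2, so this is the minimum.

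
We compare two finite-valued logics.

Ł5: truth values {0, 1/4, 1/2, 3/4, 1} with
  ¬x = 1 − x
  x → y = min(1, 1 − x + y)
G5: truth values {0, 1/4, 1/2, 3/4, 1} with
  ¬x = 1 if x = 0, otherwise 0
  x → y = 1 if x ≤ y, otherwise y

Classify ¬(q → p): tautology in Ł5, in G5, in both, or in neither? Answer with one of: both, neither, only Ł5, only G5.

In Ł5: at p = 0, q = 0 the value is 0 — not a tautology.
In G5: at p = 0, q = 0 the value is 0 — not a tautology.

neither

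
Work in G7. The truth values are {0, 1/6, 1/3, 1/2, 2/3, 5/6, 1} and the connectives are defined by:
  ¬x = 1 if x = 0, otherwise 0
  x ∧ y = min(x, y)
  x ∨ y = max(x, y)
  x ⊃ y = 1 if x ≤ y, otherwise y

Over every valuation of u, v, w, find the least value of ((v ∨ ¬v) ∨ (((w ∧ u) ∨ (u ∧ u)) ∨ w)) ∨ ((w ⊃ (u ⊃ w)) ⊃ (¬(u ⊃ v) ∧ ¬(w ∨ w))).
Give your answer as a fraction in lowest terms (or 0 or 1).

Take u = 0, v = 1/6, w = 0:
¬v = ¬1/6 = 0
v ∨ ¬v = 1/6 ∨ 0 = 1/6
w ∧ u = 0 ∧ 0 = 0
u ∧ u = 0 ∧ 0 = 0
(w ∧ u) ∨ (u ∧ u) = 0 ∨ 0 = 0
((w ∧ u) ∨ (u ∧ u)) ∨ w = 0 ∨ 0 = 0
(v ∨ ¬v) ∨ (((w ∧ u) ∨ (u ∧ u)) ∨ w) = 1/6 ∨ 0 = 1/6
u ⊃ w = 0 ⊃ 0 = 1
w ⊃ (u ⊃ w) = 0 ⊃ 1 = 1
u ⊃ v = 0 ⊃ 1/6 = 1
¬(u ⊃ v) = ¬1 = 0
w ∨ w = 0 ∨ 0 = 0
¬(w ∨ w) = ¬0 = 1
¬(u ⊃ v) ∧ ¬(w ∨ w) = 0 ∧ 1 = 0
(w ⊃ (u ⊃ w)) ⊃ (¬(u ⊃ v) ∧ ¬(w ∨ w)) = 1 ⊃ 0 = 0
((v ∨ ¬v) ∨ (((w ∧ u) ∨ (u ∧ u)) ∨ w)) ∨ ((w ⊃ (u ⊃ w)) ⊃ (¬(u ⊃ v) ∧ ¬(w ∨ w))) = 1/6 ∨ 0 = 1/6
No assignment yields a value below 1/6, so this is the minimum.

1/6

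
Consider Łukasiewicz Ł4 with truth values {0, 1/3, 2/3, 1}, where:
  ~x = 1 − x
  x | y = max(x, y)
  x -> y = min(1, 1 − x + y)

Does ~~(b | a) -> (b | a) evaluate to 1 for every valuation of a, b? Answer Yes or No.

a = 0, b = 0 ↦ 1
a = 0, b = 1/3 ↦ 1
a = 0, b = 2/3 ↦ 1
a = 0, b = 1 ↦ 1
a = 1/3, b = 0 ↦ 1
a = 1/3, b = 1/3 ↦ 1
a = 1/3, b = 2/3 ↦ 1
a = 1/3, b = 1 ↦ 1
a = 2/3, b = 0 ↦ 1
a = 2/3, b = 1/3 ↦ 1
a = 2/3, b = 2/3 ↦ 1
a = 2/3, b = 1 ↦ 1
a = 1, b = 0 ↦ 1
a = 1, b = 1/3 ↦ 1
a = 1, b = 2/3 ↦ 1
a = 1, b = 1 ↦ 1
Every assignment gives a value ≥ 1.

Yes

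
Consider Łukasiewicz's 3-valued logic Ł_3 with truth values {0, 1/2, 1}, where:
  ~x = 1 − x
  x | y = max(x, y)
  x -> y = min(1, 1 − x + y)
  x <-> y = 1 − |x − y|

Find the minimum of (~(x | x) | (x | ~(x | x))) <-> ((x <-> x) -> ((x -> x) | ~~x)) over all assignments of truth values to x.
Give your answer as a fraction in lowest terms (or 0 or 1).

Take x = 1/2:
x | x = 1/2 | 1/2 = 1/2
~(x | x) = ~1/2 = 1/2
x | x = 1/2 | 1/2 = 1/2
~(x | x) = ~1/2 = 1/2
x | ~(x | x) = 1/2 | 1/2 = 1/2
~(x | x) | (x | ~(x | x)) = 1/2 | 1/2 = 1/2
x <-> x = 1/2 <-> 1/2 = 1
x -> x = 1/2 -> 1/2 = 1
~x = ~1/2 = 1/2
~~x = ~1/2 = 1/2
(x -> x) | ~~x = 1 | 1/2 = 1
(x <-> x) -> ((x -> x) | ~~x) = 1 -> 1 = 1
(~(x | x) | (x | ~(x | x))) <-> ((x <-> x) -> ((x -> x) | ~~x)) = 1/2 <-> 1 = 1/2
No assignment yields a value below 1/2, so this is the minimum.

1/2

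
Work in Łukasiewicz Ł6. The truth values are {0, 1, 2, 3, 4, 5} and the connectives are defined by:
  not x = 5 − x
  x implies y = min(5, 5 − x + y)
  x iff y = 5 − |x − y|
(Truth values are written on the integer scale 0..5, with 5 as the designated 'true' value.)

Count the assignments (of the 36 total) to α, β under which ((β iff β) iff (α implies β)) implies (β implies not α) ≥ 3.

value 5: 24 assignments (counts)
value 4: 5 assignments (counts)
value 3: 2 assignments (counts)
value 2: 3 assignments
value 1: 1 assignment
value 0: 1 assignment
So 31 of the 36 assignments meet the threshold.

31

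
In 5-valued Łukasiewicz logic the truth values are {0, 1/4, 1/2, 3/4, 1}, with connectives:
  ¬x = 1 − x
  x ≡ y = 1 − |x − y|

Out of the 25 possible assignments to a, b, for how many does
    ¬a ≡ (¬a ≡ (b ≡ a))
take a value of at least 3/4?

15

value 1: 6 assignments (counts)
value 3/4: 9 assignments (counts)
value 1/2: 5 assignments
value 1/4: 3 assignments
value 0: 2 assignments
So 15 of the 25 assignments meet the threshold.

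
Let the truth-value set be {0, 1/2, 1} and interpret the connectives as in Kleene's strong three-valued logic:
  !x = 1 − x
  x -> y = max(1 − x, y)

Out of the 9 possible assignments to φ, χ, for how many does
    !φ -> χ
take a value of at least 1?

5

φ = 0, χ = 0 ↦ 0  <
φ = 0, χ = 1/2 ↦ 1/2  <
φ = 0, χ = 1 ↦ 1  ≥
φ = 1/2, χ = 0 ↦ 1/2  <
φ = 1/2, χ = 1/2 ↦ 1/2  <
φ = 1/2, χ = 1 ↦ 1  ≥
φ = 1, χ = 0 ↦ 1  ≥
φ = 1, χ = 1/2 ↦ 1  ≥
φ = 1, χ = 1 ↦ 1  ≥
So 5 of the 9 assignments meet the threshold.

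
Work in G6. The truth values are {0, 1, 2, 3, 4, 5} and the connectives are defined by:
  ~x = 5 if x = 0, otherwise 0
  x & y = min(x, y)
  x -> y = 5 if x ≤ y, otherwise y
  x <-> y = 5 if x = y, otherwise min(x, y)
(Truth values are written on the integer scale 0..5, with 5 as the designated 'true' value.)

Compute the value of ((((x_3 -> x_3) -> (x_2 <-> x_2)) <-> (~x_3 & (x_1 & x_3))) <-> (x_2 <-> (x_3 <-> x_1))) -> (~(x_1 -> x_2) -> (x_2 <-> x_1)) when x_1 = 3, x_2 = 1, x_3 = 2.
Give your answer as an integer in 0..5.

5

x_3 -> x_3 = 2 -> 2 = 5
x_2 <-> x_2 = 1 <-> 1 = 5
(x_3 -> x_3) -> (x_2 <-> x_2) = 5 -> 5 = 5
~x_3 = ~2 = 0
x_1 & x_3 = 3 & 2 = 2
~x_3 & (x_1 & x_3) = 0 & 2 = 0
((x_3 -> x_3) -> (x_2 <-> x_2)) <-> (~x_3 & (x_1 & x_3)) = 5 <-> 0 = 0
x_3 <-> x_1 = 2 <-> 3 = 2
x_2 <-> (x_3 <-> x_1) = 1 <-> 2 = 1
(((x_3 -> x_3) -> (x_2 <-> x_2)) <-> (~x_3 & (x_1 & x_3))) <-> (x_2 <-> (x_3 <-> x_1)) = 0 <-> 1 = 0
x_1 -> x_2 = 3 -> 1 = 1
~(x_1 -> x_2) = ~1 = 0
x_2 <-> x_1 = 1 <-> 3 = 1
~(x_1 -> x_2) -> (x_2 <-> x_1) = 0 -> 1 = 5
((((x_3 -> x_3) -> (x_2 <-> x_2)) <-> (~x_3 & (x_1 & x_3))) <-> (x_2 <-> (x_3 <-> x_1))) -> (~(x_1 -> x_2) -> (x_2 <-> x_1)) = 0 -> 5 = 5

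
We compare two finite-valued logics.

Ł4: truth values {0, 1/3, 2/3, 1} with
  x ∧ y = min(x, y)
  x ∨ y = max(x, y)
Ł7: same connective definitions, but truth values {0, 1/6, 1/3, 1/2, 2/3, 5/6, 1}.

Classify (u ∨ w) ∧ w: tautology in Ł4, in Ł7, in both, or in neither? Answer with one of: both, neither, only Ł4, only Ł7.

In Ł4: at u = 0, w = 0 the value is 0 — not a tautology.
In Ł7: at u = 0, w = 0 the value is 0 — not a tautology.

neither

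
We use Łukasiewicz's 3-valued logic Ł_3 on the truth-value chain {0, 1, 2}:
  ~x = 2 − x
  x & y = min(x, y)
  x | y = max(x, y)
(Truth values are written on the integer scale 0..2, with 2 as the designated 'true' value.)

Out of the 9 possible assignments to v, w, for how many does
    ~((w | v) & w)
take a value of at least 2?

v = 0, w = 0 ↦ 2  ≥
v = 0, w = 1 ↦ 1  <
v = 0, w = 2 ↦ 0  <
v = 1, w = 0 ↦ 2  ≥
v = 1, w = 1 ↦ 1  <
v = 1, w = 2 ↦ 0  <
v = 2, w = 0 ↦ 2  ≥
v = 2, w = 1 ↦ 1  <
v = 2, w = 2 ↦ 0  <
So 3 of the 9 assignments meet the threshold.

3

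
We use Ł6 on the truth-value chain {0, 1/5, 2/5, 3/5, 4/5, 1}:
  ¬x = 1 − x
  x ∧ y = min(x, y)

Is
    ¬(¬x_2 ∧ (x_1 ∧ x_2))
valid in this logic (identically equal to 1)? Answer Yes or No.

Counterexample: take x_1 = 1/5, x_2 = 1/5.
¬x_2 = ¬1/5 = 4/5
x_1 ∧ x_2 = 1/5 ∧ 1/5 = 1/5
¬x_2 ∧ (x_1 ∧ x_2) = 4/5 ∧ 1/5 = 1/5
¬(¬x_2 ∧ (x_1 ∧ x_2)) = ¬1/5 = 4/5
This gives 4/5 ≠ 1.

No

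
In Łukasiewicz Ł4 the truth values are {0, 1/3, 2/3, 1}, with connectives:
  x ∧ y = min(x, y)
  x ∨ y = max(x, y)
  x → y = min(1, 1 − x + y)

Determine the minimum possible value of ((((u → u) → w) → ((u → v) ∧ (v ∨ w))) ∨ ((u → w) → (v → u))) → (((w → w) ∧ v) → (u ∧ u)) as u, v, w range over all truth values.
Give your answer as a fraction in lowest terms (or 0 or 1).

Take u = 0, v = 1, w = 0:
u → u = 0 → 0 = 1
(u → u) → w = 1 → 0 = 0
u → v = 0 → 1 = 1
v ∨ w = 1 ∨ 0 = 1
(u → v) ∧ (v ∨ w) = 1 ∧ 1 = 1
((u → u) → w) → ((u → v) ∧ (v ∨ w)) = 0 → 1 = 1
u → w = 0 → 0 = 1
v → u = 1 → 0 = 0
(u → w) → (v → u) = 1 → 0 = 0
(((u → u) → w) → ((u → v) ∧ (v ∨ w))) ∨ ((u → w) → (v → u)) = 1 ∨ 0 = 1
w → w = 0 → 0 = 1
(w → w) ∧ v = 1 ∧ 1 = 1
u ∧ u = 0 ∧ 0 = 0
((w → w) ∧ v) → (u ∧ u) = 1 → 0 = 0
((((u → u) → w) → ((u → v) ∧ (v ∨ w))) ∨ ((u → w) → (v → u))) → (((w → w) ∧ v) → (u ∧ u)) = 1 → 0 = 0
No assignment yields a value below 0, so this is the minimum.

0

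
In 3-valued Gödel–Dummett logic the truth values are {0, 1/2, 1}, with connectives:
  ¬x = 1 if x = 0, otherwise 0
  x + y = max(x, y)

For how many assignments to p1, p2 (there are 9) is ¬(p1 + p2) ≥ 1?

1

p1 = 0, p2 = 0 ↦ 1  ≥
p1 = 0, p2 = 1/2 ↦ 0  <
p1 = 0, p2 = 1 ↦ 0  <
p1 = 1/2, p2 = 0 ↦ 0  <
p1 = 1/2, p2 = 1/2 ↦ 0  <
p1 = 1/2, p2 = 1 ↦ 0  <
p1 = 1, p2 = 0 ↦ 0  <
p1 = 1, p2 = 1/2 ↦ 0  <
p1 = 1, p2 = 1 ↦ 0  <
So 1 of the 9 assignments meets the threshold.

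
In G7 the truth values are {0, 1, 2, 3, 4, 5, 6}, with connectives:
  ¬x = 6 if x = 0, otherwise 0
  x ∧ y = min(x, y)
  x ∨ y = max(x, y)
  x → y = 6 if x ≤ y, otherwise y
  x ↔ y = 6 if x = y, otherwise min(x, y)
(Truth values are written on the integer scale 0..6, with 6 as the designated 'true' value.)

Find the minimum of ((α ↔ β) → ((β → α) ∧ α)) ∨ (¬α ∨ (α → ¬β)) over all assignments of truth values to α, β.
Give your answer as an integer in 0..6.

Take α = 1, β = 1:
α ↔ β = 1 ↔ 1 = 6
β → α = 1 → 1 = 6
(β → α) ∧ α = 6 ∧ 1 = 1
(α ↔ β) → ((β → α) ∧ α) = 6 → 1 = 1
¬α = ¬1 = 0
¬β = ¬1 = 0
α → ¬β = 1 → 0 = 0
¬α ∨ (α → ¬β) = 0 ∨ 0 = 0
((α ↔ β) → ((β → α) ∧ α)) ∨ (¬α ∨ (α → ¬β)) = 1 ∨ 0 = 1
No assignment yields a value below 1, so this is the minimum.

1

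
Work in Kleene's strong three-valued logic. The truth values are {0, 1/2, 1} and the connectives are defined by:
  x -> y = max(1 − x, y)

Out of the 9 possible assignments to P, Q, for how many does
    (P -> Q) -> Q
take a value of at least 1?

P = 0, Q = 0 ↦ 0  <
P = 0, Q = 1/2 ↦ 1/2  <
P = 0, Q = 1 ↦ 1  ≥
P = 1/2, Q = 0 ↦ 1/2  <
P = 1/2, Q = 1/2 ↦ 1/2  <
P = 1/2, Q = 1 ↦ 1  ≥
P = 1, Q = 0 ↦ 1  ≥
P = 1, Q = 1/2 ↦ 1/2  <
P = 1, Q = 1 ↦ 1  ≥
So 4 of the 9 assignments meet the threshold.

4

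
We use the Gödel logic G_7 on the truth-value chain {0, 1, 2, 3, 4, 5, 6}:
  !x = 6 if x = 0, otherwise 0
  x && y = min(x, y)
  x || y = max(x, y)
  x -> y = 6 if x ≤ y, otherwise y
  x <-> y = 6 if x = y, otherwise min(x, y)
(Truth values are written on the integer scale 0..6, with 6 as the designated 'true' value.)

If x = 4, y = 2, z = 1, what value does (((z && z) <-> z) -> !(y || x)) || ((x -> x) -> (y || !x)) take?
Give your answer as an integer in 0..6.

2

z && z = 1 && 1 = 1
(z && z) <-> z = 1 <-> 1 = 6
y || x = 2 || 4 = 4
!(y || x) = !4 = 0
((z && z) <-> z) -> !(y || x) = 6 -> 0 = 0
x -> x = 4 -> 4 = 6
!x = !4 = 0
y || !x = 2 || 0 = 2
(x -> x) -> (y || !x) = 6 -> 2 = 2
(((z && z) <-> z) -> !(y || x)) || ((x -> x) -> (y || !x)) = 0 || 2 = 2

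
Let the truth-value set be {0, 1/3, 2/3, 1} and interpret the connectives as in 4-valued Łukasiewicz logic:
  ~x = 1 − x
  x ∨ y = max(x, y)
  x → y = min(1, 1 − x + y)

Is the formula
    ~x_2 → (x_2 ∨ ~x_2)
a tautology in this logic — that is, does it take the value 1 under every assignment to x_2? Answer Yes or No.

x_2 = 0 ↦ 1
x_2 = 1/3 ↦ 1
x_2 = 2/3 ↦ 1
x_2 = 1 ↦ 1
Every assignment gives a value ≥ 1.

Yes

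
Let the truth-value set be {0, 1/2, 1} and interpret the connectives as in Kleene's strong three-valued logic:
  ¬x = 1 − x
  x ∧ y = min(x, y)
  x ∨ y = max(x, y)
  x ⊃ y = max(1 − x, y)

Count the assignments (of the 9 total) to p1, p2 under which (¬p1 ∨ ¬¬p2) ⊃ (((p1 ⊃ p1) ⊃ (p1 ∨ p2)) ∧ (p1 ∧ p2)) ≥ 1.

2

p1 = 0, p2 = 0 ↦ 0  <
p1 = 0, p2 = 1/2 ↦ 0  <
p1 = 0, p2 = 1 ↦ 0  <
p1 = 1/2, p2 = 0 ↦ 1/2  <
p1 = 1/2, p2 = 1/2 ↦ 1/2  <
p1 = 1/2, p2 = 1 ↦ 1/2  <
p1 = 1, p2 = 0 ↦ 1  ≥
p1 = 1, p2 = 1/2 ↦ 1/2  <
p1 = 1, p2 = 1 ↦ 1  ≥
So 2 of the 9 assignments meet the threshold.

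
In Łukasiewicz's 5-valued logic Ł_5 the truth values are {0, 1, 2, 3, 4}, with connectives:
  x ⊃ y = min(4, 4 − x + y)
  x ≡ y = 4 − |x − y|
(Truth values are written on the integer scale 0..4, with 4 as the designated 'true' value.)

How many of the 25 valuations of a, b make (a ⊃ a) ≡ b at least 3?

value 4: 5 assignments (counts)
value 3: 5 assignments (counts)
value 2: 5 assignments
value 1: 5 assignments
value 0: 5 assignments
So 10 of the 25 assignments meet the threshold.

10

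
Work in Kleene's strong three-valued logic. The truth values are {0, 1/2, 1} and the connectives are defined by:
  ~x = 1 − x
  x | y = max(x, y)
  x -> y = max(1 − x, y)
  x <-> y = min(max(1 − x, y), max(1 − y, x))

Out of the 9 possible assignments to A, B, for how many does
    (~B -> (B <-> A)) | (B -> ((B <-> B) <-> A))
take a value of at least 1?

6

A = 0, B = 0 ↦ 1  ≥
A = 0, B = 1/2 ↦ 1/2  <
A = 0, B = 1 ↦ 1  ≥
A = 1/2, B = 0 ↦ 1  ≥
A = 1/2, B = 1/2 ↦ 1/2  <
A = 1/2, B = 1 ↦ 1  ≥
A = 1, B = 0 ↦ 1  ≥
A = 1, B = 1/2 ↦ 1/2  <
A = 1, B = 1 ↦ 1  ≥
So 6 of the 9 assignments meet the threshold.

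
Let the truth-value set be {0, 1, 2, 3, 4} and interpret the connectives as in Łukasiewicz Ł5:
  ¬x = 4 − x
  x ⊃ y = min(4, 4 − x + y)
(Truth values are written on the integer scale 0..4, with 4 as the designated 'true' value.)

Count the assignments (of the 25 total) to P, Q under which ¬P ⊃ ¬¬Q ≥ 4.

value 4: 15 assignments (counts)
value 3: 4 assignments
value 2: 3 assignments
value 1: 2 assignments
value 0: 1 assignment
So 15 of the 25 assignments meet the threshold.

15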